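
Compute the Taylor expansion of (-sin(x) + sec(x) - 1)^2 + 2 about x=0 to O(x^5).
-x^4/12 - x^3 + x^2 + 2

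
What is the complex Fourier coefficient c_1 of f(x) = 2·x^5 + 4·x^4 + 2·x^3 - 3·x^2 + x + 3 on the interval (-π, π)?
Compute the real Fourier coefficients first: a_1 = 204 - 32·π^2, b_1 = -76·π^2 + 4·π^4 + 458.
Then c_1 = (a_1 − i·b_1)/2 = -16·π^2 + 102 - 229·i - 2·i·π^4 + 38·i·π^2.

Final answer: -16·π^2 + 102 - 229·i - 2·i·π^4 + 38·i·π^2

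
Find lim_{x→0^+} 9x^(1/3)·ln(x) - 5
The product is a 0·∞ indeterminate form at x → 0⁺.
Rewrite the product as 9·ln(x) / x^(-1/3) and apply L'Hôpital, or use the standard hierarchy x^(-1/3) ≫ |ln x| as x → 0⁺.
The indeterminate product → 0, so the limit = -5.

Final answer: -5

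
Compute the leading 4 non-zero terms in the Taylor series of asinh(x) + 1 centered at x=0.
3·x^5/40 - x^3/6 + x + 1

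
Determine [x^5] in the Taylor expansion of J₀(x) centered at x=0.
Expand to order 5: J₀(x) = x^4/64 - x^2/4 + 1 + O(x^6).
The coefficient of x^5 is 0.

Final answer: 0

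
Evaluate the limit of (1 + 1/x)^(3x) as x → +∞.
As x → +∞: write (1 + 1/x)^(3x) = ((1 + 1/x)^x)^3 → (e^1)^3 = e^3.
Limit = e^(3).

Final answer: e^(3)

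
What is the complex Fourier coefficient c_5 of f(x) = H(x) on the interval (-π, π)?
Compute the real Fourier coefficients first: a_5 = 0, b_5 = 2/(5·π).
Then c_5 = (a_5 − i·b_5)/2 = -i/(5·π).

Final answer: -i/(5·π)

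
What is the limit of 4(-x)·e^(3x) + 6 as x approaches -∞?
The product is a 0·∞ indeterminate form at x → -∞.
Rewrite the product as 4(-x) / e^(-3x) (an ∞/∞ form) and apply L'Hôpital, or use the standard hierarchy e^(3|x|) ≫ |(-x)| as x → -∞.
The indeterminate product → 0, so the limit = 6.

Final answer: 6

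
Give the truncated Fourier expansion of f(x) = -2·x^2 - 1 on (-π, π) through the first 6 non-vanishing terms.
8·cos(x) - 2·cos(2·x) + 8·cos(3·x)/9 - cos(4·x)/2 + 8·cos(5·x)/25 - 2·π^2/3 - 1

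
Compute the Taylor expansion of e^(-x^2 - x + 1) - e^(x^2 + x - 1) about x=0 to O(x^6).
x^5·(-41·e/120 - 27·e^(-1)/40) + x^4·(-25·e^(-1)/24 + e/24) + x^3·(-7·e^(-1)/6 + 5·e/6) + x^2·(-e/2 - 3·e^(-1)/2) + x·(-e - e^(-1)) - e^(-1) + e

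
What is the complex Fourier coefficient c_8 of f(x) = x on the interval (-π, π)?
Compute the real Fourier coefficients first: a_8 = 0, b_8 = -1/4.
Then c_8 = (a_8 − i·b_8)/2 = i/8.

Final answer: i/8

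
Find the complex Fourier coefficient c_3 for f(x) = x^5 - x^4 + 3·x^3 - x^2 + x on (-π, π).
Compute the real Fourier coefficients first: a_3 = -4/27 + 8·π^2/9, b_3 = 26/81 + 14·π^2/27 + 2·π^4/3.
Then c_3 = (a_3 − i·b_3)/2 = -2/27 + 4·π^2/9 - i·π^4/3 - 7·i·π^2/27 - 13·i/81.

Final answer: -2/27 + 4·π^2/9 - i·π^4/3 - 7·i·π^2/27 - 13·i/81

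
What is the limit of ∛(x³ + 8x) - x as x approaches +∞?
This is an ∞ − ∞ indeterminate form.
Multiply by (A² + AB + B²)/(A² + AB + B²) where A = ∛(x³+8x), B = x to use A³ − B³ = (A−B)(A²+AB+B²); the x³ terms cancel, leaving (8x)/(A²+AB+B²) with denominator ~ 3x², so the limit is 0.
Limit = 0.

Final answer: 0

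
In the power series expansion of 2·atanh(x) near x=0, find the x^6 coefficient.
Expand to order 6: 2·atanh(x) = 2·x^5/5 + 2·x^3/3 + 2·x + O(x^7).
The coefficient of x^6 is 0.

Final answer: 0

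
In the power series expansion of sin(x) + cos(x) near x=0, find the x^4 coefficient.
Expand to order 4: sin(x) + cos(x) = x^4/24 - x^3/6 - x^2/2 + x + 1 + O(x^5).
The coefficient of x^4 is 1/24.

Final answer: 1/24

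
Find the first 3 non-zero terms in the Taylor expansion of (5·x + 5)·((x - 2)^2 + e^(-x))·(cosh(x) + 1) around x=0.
40·x^3/3 - 45·x^2/2 + 50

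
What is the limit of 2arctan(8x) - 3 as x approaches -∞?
Evaluate the dominant behaviour as x → -∞; each term tends to a finite value or vanishes.
Limit = -π - 3.

Final answer: -π - 3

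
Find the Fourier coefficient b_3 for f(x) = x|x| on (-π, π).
b_3 = (1/π) ∫_{-π}^{π} f(x)·sin(3x) dx.
Evaluate the integral (use parity and integration by parts as needed): b_3 = (-8 + 18·π^2)/(27·π).

Final answer: (-8 + 18·π^2)/(27·π)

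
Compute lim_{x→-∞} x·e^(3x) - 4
The product is a 0·∞ indeterminate form at x → -∞.
Rewrite the product as x / e^(-3x) (an ∞/∞ form) and apply L'Hôpital, or use the standard hierarchy e^(3|x|) ≫ |x| as x → -∞.
The indeterminate product → 0, so the limit = -4.

Final answer: -4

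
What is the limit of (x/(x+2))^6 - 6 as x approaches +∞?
As x → +∞: x/(x+2) = 1/(1 + 2/x) → 1, and the 6th power of a limit-1 base also → 1; with the additive constant, 1 - 6 = -5.
Limit = -5.

Final answer: -5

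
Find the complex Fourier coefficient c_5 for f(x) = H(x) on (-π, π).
Compute the real Fourier coefficients first: a_5 = 0, b_5 = 2/(5·π).
Then c_5 = (a_5 − i·b_5)/2 = -i/(5·π).

Final answer: -i/(5·π)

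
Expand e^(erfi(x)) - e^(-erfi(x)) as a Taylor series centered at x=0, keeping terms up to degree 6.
x^5·(8/(15·π^(5/2)) + 2/(5·√(π)) + 8/(3·π^(3/2))) + x^3·(8/(3·π^(3/2)) + 4/(3·√(π))) + 4·x/√(π)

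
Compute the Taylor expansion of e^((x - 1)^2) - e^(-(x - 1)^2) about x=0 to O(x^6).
x^5·(-13·e/5 + e^(-1)/15) + x^4·(5·e^(-1)/6 + 19·e/6) + x^3·(-10·e/3 + 2·e^(-1)/3) + x^2·(-e^(-1) + 3·e) + x·(-2·e - 2·e^(-1)) - e^(-1) + e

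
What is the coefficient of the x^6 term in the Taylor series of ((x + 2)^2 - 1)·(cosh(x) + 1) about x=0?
Expand to order 6: ((x + 2)^2 - 1)·(cosh(x) + 1) = 11·x^6/240 + x^5/6 + 5·x^4/8 + 2·x^3 + 7·x^2/2 + 8·x + 6 + O(x^7).
The coefficient of x^6 is 11/240.

Final answer: 11/240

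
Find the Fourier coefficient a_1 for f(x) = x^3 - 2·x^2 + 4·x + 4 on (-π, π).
a_1 = (1/π) ∫_{-π}^{π} f(x)·cos(1x) dx.
Evaluate the integral (use parity and integration by parts as needed): a_1 = 8.

Final answer: 8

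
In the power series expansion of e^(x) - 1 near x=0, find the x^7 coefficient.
Expand to order 7: e^(x) - 1 = x^7/5040 + x^6/720 + x^5/120 + x^4/24 + x^3/6 + x^2/2 + x + O(x^8).
The coefficient of x^7 is 1/5040.

Final answer: 1/5040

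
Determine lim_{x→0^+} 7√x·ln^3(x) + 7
The product is a 0·∞ indeterminate form at x → 0⁺.
Rewrite the product as 7·ln^3(x) / x^(-1/2) and apply L'Hôpital, or use the standard hierarchy x^(-1/2) ≫ |ln x|^3 as x → 0⁺.
The indeterminate product → 0, so the limit = 7.

Final answer: 7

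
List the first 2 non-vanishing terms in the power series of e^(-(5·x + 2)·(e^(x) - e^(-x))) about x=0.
1 - 4·x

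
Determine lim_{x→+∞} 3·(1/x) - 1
Evaluate the dominant behaviour as x → +∞; each term tends to a finite value or vanishes.
Limit = -1.

Final answer: -1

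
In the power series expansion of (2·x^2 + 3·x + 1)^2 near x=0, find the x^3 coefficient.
Expand to order 3: (2·x^2 + 3·x + 1)^2 = 12·x^3 + 13·x^2 + 6·x + 1 + O(x^4).
The coefficient of x^3 is 12.

Final answer: 12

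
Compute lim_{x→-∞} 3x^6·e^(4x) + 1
The product is a 0·∞ indeterminate form at x → -∞.
Rewrite the product as 3x^6 / e^(-4x) (an ∞/∞ form) and apply L'Hôpital, or use the standard hierarchy e^(4|x|) ≫ |x^6| as x → -∞.
The indeterminate product → 0, so the limit = 1.

Final answer: 1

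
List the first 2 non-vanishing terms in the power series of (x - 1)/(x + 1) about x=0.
2·x - 1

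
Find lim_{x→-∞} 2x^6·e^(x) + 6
The product is a 0·∞ indeterminate form at x → -∞.
Rewrite the product as 2x^6 / e^(-x) (an ∞/∞ form) and apply L'Hôpital, or use the standard hierarchy e^(|x|) ≫ |x^6| as x → -∞.
The indeterminate product → 0, so the limit = 6.

Final answer: 6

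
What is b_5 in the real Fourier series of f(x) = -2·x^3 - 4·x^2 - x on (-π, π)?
b_5 = (1/π) ∫_{-π}^{π} f(x)·sin(5x) dx.
Evaluate the integral (use parity and integration by parts as needed): b_5 = -4·π^2/5 - 26/125.

Final answer: -4·π^2/5 - 26/125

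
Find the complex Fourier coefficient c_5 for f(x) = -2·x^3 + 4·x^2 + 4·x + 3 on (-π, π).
Compute the real Fourier coefficients first: a_5 = -16/25, b_5 = 224/125 - 4·π^2/5.
Then c_5 = (a_5 − i·b_5)/2 = -8/25 - 112·i/125 + 2·i·π^2/5.

Final answer: -8/25 - 112·i/125 + 2·i·π^2/5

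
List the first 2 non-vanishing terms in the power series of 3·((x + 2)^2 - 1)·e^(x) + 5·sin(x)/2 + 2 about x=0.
47·x/2 + 11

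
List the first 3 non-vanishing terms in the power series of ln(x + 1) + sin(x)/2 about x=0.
x^3/4 - x^2/2 + 3·x/2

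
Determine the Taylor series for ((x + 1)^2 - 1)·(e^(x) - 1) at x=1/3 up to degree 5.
-7/9 + 7·e^(1/3)/9 + (-8/3 + 31·e^(1/3)/9)·(x - 1/3) + (-1 + 73·e^(1/3)/18)·(x - 1/3)^2 + 133·e^(1/3)·(x - 1/3)^3/54 + 211·e^(1/3)·(x - 1/3)^4/216 + 307·e^(1/3)·(x - 1/3)^5/1080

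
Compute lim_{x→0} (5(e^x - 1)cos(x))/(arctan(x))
Both numerator and denominator → 0 as x → 0; this is a 0/0 indeterminate form.
Expand each to leading order near x = 0: numerator ~ 5·x, denominator ~ x.
The limit of the ratio is 5.

Final answer: 5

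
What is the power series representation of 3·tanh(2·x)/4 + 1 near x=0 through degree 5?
16·x^5/5 - 2·x^3 + 3·x/2 + 1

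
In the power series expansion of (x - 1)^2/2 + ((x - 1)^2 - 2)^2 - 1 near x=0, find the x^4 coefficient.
Expand to order 4: (x - 1)^2/2 + ((x - 1)^2 - 2)^2 - 1 = x^4 - 4·x^3 + 5·x^2/2 + 3·x + 1/2 + O(x^5).
The coefficient of x^4 is 1.

Final answer: 1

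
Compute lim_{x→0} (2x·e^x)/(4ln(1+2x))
Both numerator and denominator → 0 as x → 0; this is a 0/0 indeterminate form.
Expand each to leading order near x = 0: numerator ~ 2·x, denominator ~ 8·x.
The limit of the ratio is 1/4.

Final answer: 1/4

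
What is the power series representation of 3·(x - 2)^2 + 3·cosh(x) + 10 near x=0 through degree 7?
x^6/240 + x^4/8 + 9·x^2/2 - 12·x + 25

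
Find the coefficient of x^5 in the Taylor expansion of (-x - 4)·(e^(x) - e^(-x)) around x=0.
Expand to order 5: (-x - 4)·(e^(x) - e^(-x)) = -x^5/15 - x^4/3 - 4·x^3/3 - 2·x^2 - 8·x + O(x^6).
The coefficient of x^5 is -1/15.

Final answer: -1/15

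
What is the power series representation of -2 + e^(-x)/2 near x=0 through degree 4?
x^4/48 - x^3/12 + x^2/4 - x/2 - 3/2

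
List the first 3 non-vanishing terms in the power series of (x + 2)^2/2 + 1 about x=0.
x^2/2 + 2·x + 3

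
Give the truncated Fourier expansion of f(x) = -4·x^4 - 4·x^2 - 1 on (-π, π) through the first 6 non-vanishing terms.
(-176 + 32·π^2)·cos(x) + (8 - 8·π^2)·cos(2·x) + (-16/27 + 32·π^2/9)·cos(3·x) + (-2·π^2 - 1/4)·cos(4·x) + (208/625 + 32·π^2/25)·cos(5·x) - 4·π^4/5 - 4·π^2/3 - 1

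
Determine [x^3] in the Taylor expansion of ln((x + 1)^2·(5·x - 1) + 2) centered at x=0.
Expand to order 3: ln((x + 1)^2·(5·x - 1) + 2) = -13·x^3 + 9·x^2/2 + 3·x + O(x^4).
The coefficient of x^3 is -13.

Final answer: -13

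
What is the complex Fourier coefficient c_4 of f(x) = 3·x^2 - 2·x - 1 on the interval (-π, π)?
Compute the real Fourier coefficients first: a_4 = 3/4, b_4 = 1.
Then c_4 = (a_4 − i·b_4)/2 = 3/8 - i/2.

Final answer: 3/8 - i/2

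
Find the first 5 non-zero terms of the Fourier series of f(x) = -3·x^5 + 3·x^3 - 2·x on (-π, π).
(-760 - 6·π^4 + 126·π^2)·sin(x) + (-18·π^2 + 29 + 3·π^4)·sin(2·x) + (-2·π^4 - 152/27 + 58·π^2/9)·sin(3·x) + (-27·π^2/8 + 145/64 + 3·π^4/2)·sin(4·x) + (-6·π^4/5 - 824/625 + 54·π^2/25)·sin(5·x)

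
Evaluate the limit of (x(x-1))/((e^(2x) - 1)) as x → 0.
Both numerator and denominator → 0 as x → 0; this is a 0/0 indeterminate form.
Expand each to leading order near x = 0: numerator ~ -x, denominator ~ 2·x.
The limit of the ratio is -1/2.

Final answer: -1/2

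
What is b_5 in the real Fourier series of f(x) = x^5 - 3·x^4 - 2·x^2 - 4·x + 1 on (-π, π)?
b_5 = (1/π) ∫_{-π}^{π} f(x)·sin(5x) dx.
Evaluate the integral (use parity and integration by parts as needed): b_5 = -8·π^2/25 - 952/625 + 2·π^4/5.

Final answer: -8·π^2/25 - 952/625 + 2·π^4/5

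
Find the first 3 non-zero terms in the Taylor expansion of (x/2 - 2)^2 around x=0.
x^2/4 - 2·x + 4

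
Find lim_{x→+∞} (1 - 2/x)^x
As x → +∞: this is the defining limit (1 - 2/x)^x → e^(-2).
Limit = e^(-2).

Final answer: e^(-2)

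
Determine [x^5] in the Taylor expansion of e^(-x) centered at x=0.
Expand to order 5: e^(-x) = -x^5/120 + x^4/24 - x^3/6 + x^2/2 - x + 1 + O(x^6).
The coefficient of x^5 is -1/120.

Final answer: -1/120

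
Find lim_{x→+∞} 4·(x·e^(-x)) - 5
Evaluate the dominant behaviour as x → +∞; each term tends to a finite value or vanishes.
Limit = -5.

Final answer: -5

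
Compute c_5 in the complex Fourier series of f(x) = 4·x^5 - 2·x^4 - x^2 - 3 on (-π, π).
Compute the real Fourier coefficients first: a_5 = 4/625 + 16·π^2/25, b_5 = -32·π^2/25 + 192/625 + 8·π^4/5.
Then c_5 = (a_5 − i·b_5)/2 = 2/625 + 8·π^2/25 - 4·i·π^4/5 - 96·i/625 + 16·i·π^2/25.

Final answer: 2/625 + 8·π^2/25 - 4·i·π^4/5 - 96·i/625 + 16·i·π^2/25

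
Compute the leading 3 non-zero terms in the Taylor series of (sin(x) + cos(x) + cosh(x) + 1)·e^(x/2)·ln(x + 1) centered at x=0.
5·x^3/8 + x^2 + 3·x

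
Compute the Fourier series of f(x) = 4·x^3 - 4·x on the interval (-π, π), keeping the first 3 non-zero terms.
(-56 + 8·π^2)·sin(x) + (10 - 4·π^2)·sin(2·x) + (-40/9 + 8·π^2/3)·sin(3·x)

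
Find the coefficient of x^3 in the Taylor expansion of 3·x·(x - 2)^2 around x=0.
Expand to order 3: 3·x·(x - 2)^2 = 3·x^3 - 12·x^2 + 12·x + O(x^4).
The coefficient of x^3 is 3.

Final answer: 3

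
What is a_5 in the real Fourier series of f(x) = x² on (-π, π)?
a_5 = (1/π) ∫_{-π}^{π} f(x)·cos(5x) dx.
Evaluate the integral (use parity and integration by parts as needed): a_5 = -4/25.

Final answer: -4/25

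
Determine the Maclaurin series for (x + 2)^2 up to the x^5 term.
x^2 + 4·x + 4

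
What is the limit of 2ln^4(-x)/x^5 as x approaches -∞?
This is an ∞/∞ indeterminate form as x → -∞.
Compare growth rates of the dominant terms (exponentials ≫ polynomials ≫ logarithms), or apply L'Hôpital's rule; the quotient → 0.
Limit = 0.

Final answer: 0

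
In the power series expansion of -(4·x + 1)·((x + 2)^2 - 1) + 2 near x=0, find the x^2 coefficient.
Expand to order 2: -(4·x + 1)·((x + 2)^2 - 1) + 2 = -17·x^2 - 16·x - 1 + O(x^3).
The coefficient of x^2 is -17.

Final answer: -17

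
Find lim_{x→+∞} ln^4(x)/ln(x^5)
This is an ∞/∞ indeterminate form as x → +∞.
Write ln(x^5) = 5·ln(x), reducing the quotient to ln^3(x)/5 → ∞.
Limit = ∞.

Final answer: ∞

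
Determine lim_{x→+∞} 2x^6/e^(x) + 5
The quotient is an ∞/∞ indeterminate form as x → +∞.
The exponential denominator e^(x) dominates the polynomial numerator (e^x ≫ x^6 as x → ∞), so the quotient → 0.
Adding the constant: 0 + 5 = 5. Limit = 5.

Final answer: 5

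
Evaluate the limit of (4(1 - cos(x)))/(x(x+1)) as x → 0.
Both numerator and denominator → 0 as x → 0; this is a 0/0 indeterminate form.
Expand each to leading order near x = 0: numerator ~ 2·x^2, denominator ~ x.
The limit of the ratio is 0.

Final answer: 0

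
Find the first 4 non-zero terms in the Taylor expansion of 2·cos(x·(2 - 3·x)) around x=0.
-23·x^4/3 + 12·x^3 - 4·x^2 + 2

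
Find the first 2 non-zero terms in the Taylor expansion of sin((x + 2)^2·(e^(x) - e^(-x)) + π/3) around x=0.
4·x + √(3)/2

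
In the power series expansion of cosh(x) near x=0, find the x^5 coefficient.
Expand to order 5: cosh(x) = x^4/24 + x^2/2 + 1 + O(x^6).
The coefficient of x^5 is 0.

Final answer: 0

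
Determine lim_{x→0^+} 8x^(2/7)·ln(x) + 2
The product is a 0·∞ indeterminate form at x → 0⁺.
Rewrite the product as 8·ln(x) / x^(-2/7) and apply L'Hôpital, or use the standard hierarchy x^(-2/7) ≫ |ln x| as x → 0⁺.
The indeterminate product → 0, so the limit = 2.

Final answer: 2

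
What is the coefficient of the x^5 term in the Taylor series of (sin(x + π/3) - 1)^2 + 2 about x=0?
Expand to order 5: (sin(x + π/3) - 1)^2 + 2 = x^5·(-1 + √(3)/2)^2·(1/(120·(-1 + √(3)/2)) + √(3)/(16·(-1 + √(3)/2)^2)) + x^4·(-1 + √(3)/2)^2·(√(3)/(24·(-1 + √(3)/2)) + 5/(48·(-1 + √(3)/2)^2)) + x^3·(-1 + √(3)/2)^2·(-√(3)/(4·(-1 + √(3)/2)^2) - 1/(6·(-1 + √(3)/2))) + x^2·(-1 + √(3)/2)^2·(-√(3)/(2·(-1 + √(3)/2)) + 1/(4·(-1 + √(3)/2)^2)) + x·(-1 + √(3)/2) + (-1 + √(3)/2)^2 + 2 + O(x^6).
The coefficient of x^5 is (-1 + √(3)/2)^2·(1/(120·(-1 + √(3)/2)) + √(3)/(16·(-1 + √(3)/2)^2)).

Final answer: (-1 + √(3)/2)^2·(1/(120·(-1 + √(3)/2)) + √(3)/(16·(-1 + √(3)/2)^2))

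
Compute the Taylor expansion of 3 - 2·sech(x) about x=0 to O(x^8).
61·x^6/360 - 5·x^4/12 + x^2 + 1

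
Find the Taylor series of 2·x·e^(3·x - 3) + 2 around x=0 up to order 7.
81·x^7·e^(-3)/40 + 81·x^6·e^(-3)/20 + 27·x^5·e^(-3)/4 + 9·x^4·e^(-3) + 9·x^3·e^(-3) + 6·x^2·e^(-3) + 2·x·e^(-3) + 2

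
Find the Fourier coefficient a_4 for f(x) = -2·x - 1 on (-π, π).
a_4 = (1/π) ∫_{-π}^{π} f(x)·cos(4x) dx.
Evaluate the integral (use parity and integration by parts as needed): a_4 = 0.

Final answer: 0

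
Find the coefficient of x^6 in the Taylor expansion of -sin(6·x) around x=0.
Expand to order 6: -sin(6·x) = -324·x^5/5 + 36·x^3 - 6·x + O(x^7).
The coefficient of x^6 is 0.

Final answer: 0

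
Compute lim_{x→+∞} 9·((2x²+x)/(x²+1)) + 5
Evaluate the dominant behaviour as x → +∞; each term tends to a finite value or vanishes.
Limit = 23.

Final answer: 23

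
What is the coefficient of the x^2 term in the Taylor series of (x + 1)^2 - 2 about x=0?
Expand to order 2: (x + 1)^2 - 2 = x^2 + 2·x - 1 + O(x^3).
The coefficient of x^2 is 1.

Final answer: 1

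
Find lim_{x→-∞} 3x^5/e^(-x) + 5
The quotient is an ∞/∞ indeterminate form as x → -∞.
Compare growth rates of the dominant terms (exponentials ≫ polynomials ≫ logarithms), or apply L'Hôpital's rule; the quotient → 0.
Adding the constant: 0 + 5 = 5. Limit = 5.

Final answer: 5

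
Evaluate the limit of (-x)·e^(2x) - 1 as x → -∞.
The product is a 0·∞ indeterminate form at x → -∞.
Rewrite the product as (-x) / e^(-2x) (an ∞/∞ form) and apply L'Hôpital, or use the standard hierarchy e^(2|x|) ≫ |(-x)| as x → -∞.
The indeterminate product → 0, so the limit = -1.

Final answer: -1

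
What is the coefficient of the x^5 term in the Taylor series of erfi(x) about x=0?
Expand to order 5: erfi(x) = x^5/(5·√(π)) + 2·x^3/(3·√(π)) + 2·x/√(π) + O(x^6).
The coefficient of x^5 is 1/(5·√(π)).

Final answer: 1/(5·√(π))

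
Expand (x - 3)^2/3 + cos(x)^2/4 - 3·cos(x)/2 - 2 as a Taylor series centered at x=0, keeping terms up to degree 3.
5·x^2/6 - 2·x - 1/4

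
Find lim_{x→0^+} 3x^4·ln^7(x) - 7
The product is a 0·∞ indeterminate form at x → 0⁺.
Rewrite the product as 3·ln^7(x) / x^(-4) and apply L'Hôpital, or use the standard hierarchy x^(-4) ≫ |ln x|^7 as x → 0⁺.
The indeterminate product → 0, so the limit = -7.

Final answer: -7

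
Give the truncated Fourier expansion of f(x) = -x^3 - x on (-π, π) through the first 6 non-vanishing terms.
(10 - 2·π^2)·sin(x) + (-1/2 + π^2)·sin(2·x) + (-2·π^2/3 - 2/9)·sin(3·x) + (5/16 + π^2/2)·sin(4·x) + (-2·π^2/5 - 38/125)·sin(5·x) + (5/18 + π^2/3)·sin(6·x)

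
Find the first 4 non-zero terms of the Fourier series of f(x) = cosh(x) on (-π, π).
-cos(x)·sinh(π)/π + 2·cos(2·x)·sinh(π)/(5·π) - cos(3·x)·sinh(π)/(5·π) + sinh(π)/π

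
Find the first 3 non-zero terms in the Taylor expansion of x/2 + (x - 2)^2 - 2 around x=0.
x^2 - 7·x/2 + 2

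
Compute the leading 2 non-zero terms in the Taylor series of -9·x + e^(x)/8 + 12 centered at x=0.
97/8 - 71·x/8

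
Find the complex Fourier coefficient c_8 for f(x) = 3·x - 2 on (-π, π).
Compute the real Fourier coefficients first: a_8 = 0, b_8 = -3/4.
Then c_8 = (a_8 − i·b_8)/2 = 3·i/8.

Final answer: 3·i/8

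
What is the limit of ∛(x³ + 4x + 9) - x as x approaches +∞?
This is an ∞ − ∞ indeterminate form.
Multiply by (A² + AB + B²)/(A² + AB + B²) where A = ∛(x³+4x + 9), B = x to use A³ − B³ = (A−B)(A²+AB+B²); the x³ terms cancel, leaving (4x + 9)/(A²+AB+B²) with denominator ~ 3x², so the limit is 0.
Limit = 0.

Final answer: 0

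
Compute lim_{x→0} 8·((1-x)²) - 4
Direct substitution at x = 0 gives 4.

Final answer: 4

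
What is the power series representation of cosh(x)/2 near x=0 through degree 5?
x^4/48 + x^2/4 + 1/2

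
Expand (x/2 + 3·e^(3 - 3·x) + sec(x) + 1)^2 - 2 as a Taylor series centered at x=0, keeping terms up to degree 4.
x^4·(2 + 3·e^(3))^2·(5/(12·(2 + 3·e^(3))) + 81·e^(3)/(4·(2 + 3·e^(3))) + (1/(2·(2 + 3·e^(3))) + 27·e^(3)/(2·(2 + 3·e^(3))))^2 - 27·(-9·e^(3)/(2 + 3·e^(3)) + 1/(2·(2 + 3·e^(3))))·e^(3)/(2 + 3·e^(3))) + x^3·(2 + 3·e^(3))^2·(2·(-9·e^(3)/(2 + 3·e^(3)) + 1/(2·(2 + 3·e^(3))))·(1/(2·(2 + 3·e^(3))) + 27·e^(3)/(2·(2 + 3·e^(3)))) - 27·e^(3)/(2 + 3·e^(3))) + x^2·(2 + 3·e^(3))^2·(1/(2 + 3·e^(3)) + (-9·e^(3)/(2 + 3·e^(3)) + 1/(2·(2 + 3·e^(3))))^2 + 27·e^(3)/(2 + 3·e^(3))) + x·(2 + 3·e^(3))^2·(-18·e^(3)/(2 + 3·e^(3)) + 1/(2 + 3·e^(3))) - 2 + (2 + 3·e^(3))^2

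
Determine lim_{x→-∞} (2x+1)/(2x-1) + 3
Evaluate the dominant behaviour as x → -∞; each term tends to a finite value or vanishes.
Limit = 4.

Final answer: 4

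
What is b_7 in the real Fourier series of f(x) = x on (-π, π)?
b_7 = (1/π) ∫_{-π}^{π} f(x)·sin(7x) dx.
Evaluate the integral (use parity and integration by parts as needed): b_7 = 2/7.

Final answer: 2/7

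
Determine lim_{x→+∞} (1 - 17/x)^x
As x → +∞: this is the defining limit (1 - 17/x)^x → e^(-17).
Limit = e^(-17).

Final answer: e^(-17)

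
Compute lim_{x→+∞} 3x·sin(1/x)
As x → +∞: let u = 1/x → 0⁺; then 3·x·sin(1/x) = 3·1·sin(u)/u → 3·1·1 = 3.
Limit = 3.

Final answer: 3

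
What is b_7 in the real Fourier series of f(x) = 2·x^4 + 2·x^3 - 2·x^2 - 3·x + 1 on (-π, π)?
b_7 = (1/π) ∫_{-π}^{π} f(x)·sin(7x) dx.
Evaluate the integral (use parity and integration by parts as needed): b_7 = -318/343 + 4·π^2/7.

Final answer: -318/343 + 4·π^2/7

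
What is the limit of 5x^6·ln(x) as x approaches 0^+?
This is a 0·∞ indeterminate form at x → 0⁺.
Rewrite the product as 5·ln(x) / x^(-6) and apply L'Hôpital, or use the standard hierarchy x^(-6) ≫ |ln x| as x → 0⁺.
The indeterminate product → 0, so the limit = 0.

Final answer: 0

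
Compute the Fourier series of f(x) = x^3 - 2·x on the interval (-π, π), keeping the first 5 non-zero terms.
(-16 + 2·π^2)·sin(x) + (7/2 - π^2)·sin(2·x) + (-16/9 + 2·π^2/3)·sin(3·x) + (19/16 - π^2/2)·sin(4·x) + (-112/125 + 2·π^2/5)·sin(5·x)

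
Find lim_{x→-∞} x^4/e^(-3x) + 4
The quotient is an ∞/∞ indeterminate form as x → -∞.
Compare growth rates of the dominant terms (exponentials ≫ polynomials ≫ logarithms), or apply L'Hôpital's rule; the quotient → 0.
Adding the constant: 0 + 4 = 4. Limit = 4.

Final answer: 4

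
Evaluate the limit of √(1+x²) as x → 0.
Direct substitution at x = 0 gives 1.

Final answer: 1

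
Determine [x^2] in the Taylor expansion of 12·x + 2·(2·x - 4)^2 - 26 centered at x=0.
Expand to order 2: 12·x + 2·(2·x - 4)^2 - 26 = 8·x^2 - 20·x + 6 + O(x^3).
The coefficient of x^2 is 8.

Final answer: 8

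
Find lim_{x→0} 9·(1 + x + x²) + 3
Direct substitution at x = 0 gives 12.

Final answer: 12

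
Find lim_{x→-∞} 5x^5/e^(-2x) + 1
The quotient is an ∞/∞ indeterminate form as x → -∞.
Compare growth rates of the dominant terms (exponentials ≫ polynomials ≫ logarithms), or apply L'Hôpital's rule; the quotient → 0.
Adding the constant: 0 + 1 = 1. Limit = 1.

Final answer: 1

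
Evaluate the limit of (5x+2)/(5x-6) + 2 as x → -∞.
Evaluate the dominant behaviour as x → -∞; each term tends to a finite value or vanishes.
Limit = 3.

Final answer: 3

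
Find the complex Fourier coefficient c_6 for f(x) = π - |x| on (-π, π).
Compute the real Fourier coefficients first: a_6 = 0, b_6 = 0.
Then c_6 = (a_6 − i·b_6)/2 = 0.

Final answer: 0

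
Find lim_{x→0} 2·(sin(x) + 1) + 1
Direct substitution at x = 0 gives 3.

Final answer: 3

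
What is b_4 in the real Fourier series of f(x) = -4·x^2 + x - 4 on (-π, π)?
b_4 = (1/π) ∫_{-π}^{π} f(x)·sin(4x) dx.
Evaluate the integral (use parity and integration by parts as needed): b_4 = -1/2.

Final answer: -1/2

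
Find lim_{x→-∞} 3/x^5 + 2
Evaluate the dominant behaviour as x → -∞; each term tends to a finite value or vanishes.
Limit = 2.

Final answer: 2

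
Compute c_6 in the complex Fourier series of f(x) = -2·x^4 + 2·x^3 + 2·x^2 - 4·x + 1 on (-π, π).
Compute the real Fourier coefficients first: a_6 = 8/27 - 4·π^2/9, b_6 = 13/9 - 2·π^2/3.
Then c_6 = (a_6 − i·b_6)/2 = -2·π^2/9 + 4/27 - 13·i/18 + i·π^2/3.

Final answer: -2·π^2/9 + 4/27 - 13·i/18 + i·π^2/3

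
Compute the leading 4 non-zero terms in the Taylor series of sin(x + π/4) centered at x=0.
-√(2)·x^3/12 - √(2)·x^2/4 + √(2)·x/2 + √(2)/2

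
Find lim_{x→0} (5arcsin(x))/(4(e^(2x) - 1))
Both numerator and denominator → 0 as x → 0; this is a 0/0 indeterminate form.
Expand each to leading order near x = 0: numerator ~ 5·x, denominator ~ 8·x.
The limit of the ratio is 5/8.

Final answer: 5/8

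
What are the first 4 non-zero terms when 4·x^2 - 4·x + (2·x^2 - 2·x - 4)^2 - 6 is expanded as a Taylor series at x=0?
-8·x^3 - 8·x^2 + 12·x + 10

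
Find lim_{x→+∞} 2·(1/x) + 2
Evaluate the dominant behaviour as x → +∞; each term tends to a finite value or vanishes.
Limit = 2.

Final answer: 2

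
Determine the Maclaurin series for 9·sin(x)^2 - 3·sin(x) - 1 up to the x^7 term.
x^7/1680 + 2·x^6/5 - x^5/40 - 3·x^4 + x^3/2 + 9·x^2 - 3·x - 1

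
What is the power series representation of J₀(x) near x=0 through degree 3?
1 - x^2/4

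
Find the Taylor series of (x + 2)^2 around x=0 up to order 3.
x^2 + 4·x + 4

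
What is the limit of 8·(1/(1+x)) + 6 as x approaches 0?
Direct substitution at x = 0 gives 14.

Final answer: 14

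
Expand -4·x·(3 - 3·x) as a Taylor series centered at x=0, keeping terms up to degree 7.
12·x^2 - 12·x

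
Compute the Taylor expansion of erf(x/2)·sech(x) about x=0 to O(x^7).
41·x^5/(160·√(π)) - 7·x^3/(12·√(π)) + x/√(π)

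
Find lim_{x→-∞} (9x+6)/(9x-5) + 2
Evaluate the dominant behaviour as x → -∞; each term tends to a finite value or vanishes.
Limit = 3.

Final answer: 3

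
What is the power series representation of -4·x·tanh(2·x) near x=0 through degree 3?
-8·x^2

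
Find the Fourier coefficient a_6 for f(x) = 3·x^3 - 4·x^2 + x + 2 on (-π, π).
a_6 = (1/π) ∫_{-π}^{π} f(x)·cos(6x) dx.
Evaluate the integral (use parity and integration by parts as needed): a_6 = -4/9.

Final answer: -4/9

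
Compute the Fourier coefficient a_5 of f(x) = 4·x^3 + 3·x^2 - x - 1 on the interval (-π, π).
a_5 = (1/π) ∫_{-π}^{π} f(x)·cos(5x) dx.
Evaluate the integral (use parity and integration by parts as needed): a_5 = -12/25.

Final answer: -12/25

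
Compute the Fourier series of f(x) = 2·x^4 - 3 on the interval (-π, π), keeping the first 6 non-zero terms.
(96 - 16·π^2)·cos(x) + (-6 + 4·π^2)·cos(2·x) + (32/27 - 16·π^2/9)·cos(3·x) + (-3/8 + π^2)·cos(4·x) + (96/625 - 16·π^2/25)·cos(5·x) - 3 + 2·π^4/5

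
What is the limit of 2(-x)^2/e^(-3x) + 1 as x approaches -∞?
The quotient is an ∞/∞ indeterminate form as x → -∞.
Compare growth rates of the dominant terms (exponentials ≫ polynomials ≫ logarithms), or apply L'Hôpital's rule; the quotient → 0.
Adding the constant: 0 + 1 = 1. Limit = 1.

Final answer: 1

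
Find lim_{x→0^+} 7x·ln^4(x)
This is a 0·∞ indeterminate form at x → 0⁺.
Rewrite the product as 7·ln^4(x) / x^(-1) and apply L'Hôpital, or use the standard hierarchy x^(-1) ≫ |ln x|^4 as x → 0⁺.
The indeterminate product → 0, so the limit = 0.

Final answer: 0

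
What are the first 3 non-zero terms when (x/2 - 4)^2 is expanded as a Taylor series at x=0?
x^2/4 - 4·x + 16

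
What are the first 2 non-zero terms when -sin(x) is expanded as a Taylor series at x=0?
x^3/6 - x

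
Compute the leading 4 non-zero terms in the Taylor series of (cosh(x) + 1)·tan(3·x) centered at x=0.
424429·x^7/1680 + 2777·x^5/40 + 39·x^3/2 + 6·x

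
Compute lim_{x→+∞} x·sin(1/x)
As x → +∞: let u = 1/x → 0⁺; then x·sin(1/x) = 1·sin(u)/u → 1·1 = 1.
Limit = 1.

Final answer: 1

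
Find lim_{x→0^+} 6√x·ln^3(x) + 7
The product is a 0·∞ indeterminate form at x → 0⁺.
Rewrite the product as 6·ln^3(x) / x^(-1/2) and apply L'Hôpital, or use the standard hierarchy x^(-1/2) ≫ |ln x|^3 as x → 0⁺.
The indeterminate product → 0, so the limit = 7.

Final answer: 7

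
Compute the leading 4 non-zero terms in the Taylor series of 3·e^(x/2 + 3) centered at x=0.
x^3·e^(3)/16 + 3·x^2·e^(3)/8 + 3·x·e^(3)/2 + 3·e^(3)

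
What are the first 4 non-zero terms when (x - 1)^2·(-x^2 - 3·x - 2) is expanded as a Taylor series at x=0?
-x^3 + 3·x^2 + x - 2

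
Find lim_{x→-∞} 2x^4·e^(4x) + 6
The product is a 0·∞ indeterminate form at x → -∞.
Rewrite the product as 2x^4 / e^(-4x) (an ∞/∞ form) and apply L'Hôpital, or use the standard hierarchy e^(4|x|) ≫ |x^4| as x → -∞.
The indeterminate product → 0, so the limit = 6.

Final answer: 6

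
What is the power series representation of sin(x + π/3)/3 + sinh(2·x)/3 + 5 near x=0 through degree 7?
17·x^7/2016 - √(3)·x^6/4320 + 13·x^5/144 + √(3)·x^4/144 + 5·x^3/12 - √(3)·x^2/12 + 5·x/6 + √(3)/6 + 5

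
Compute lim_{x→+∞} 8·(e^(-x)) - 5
Evaluate the dominant behaviour as x → +∞; each term tends to a finite value or vanishes.
Limit = -5.

Final answer: -5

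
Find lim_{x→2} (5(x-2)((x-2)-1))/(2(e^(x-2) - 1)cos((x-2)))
Both numerator and denominator → 0 as x → 2; this is a 0/0 indeterminate form.
Expand each to leading order near x = 2: numerator ~ -5·(x - 2), denominator ~ 2·(x - 2).
The limit of the ratio is -5/2.

Final answer: -5/2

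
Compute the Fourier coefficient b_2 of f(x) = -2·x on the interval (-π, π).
b_2 = (1/π) ∫_{-π}^{π} f(x)·sin(2x) dx.
Evaluate the integral (use parity and integration by parts as needed): b_2 = 2.

Final answer: 2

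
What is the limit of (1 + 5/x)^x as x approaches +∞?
As x → +∞: this is the defining limit (1 + 5/x)^x → e^5.
Limit = e^(5).

Final answer: e^(5)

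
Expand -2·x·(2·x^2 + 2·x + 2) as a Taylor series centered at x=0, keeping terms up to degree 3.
-4·x^3 - 4·x^2 - 4·x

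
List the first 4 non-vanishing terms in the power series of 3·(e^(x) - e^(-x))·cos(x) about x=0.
x^7/105 - x^5/5 - 2·x^3 + 6·x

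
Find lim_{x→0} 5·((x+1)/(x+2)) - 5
Direct substitution at x = 0 gives -5/2.

Final answer: -5/2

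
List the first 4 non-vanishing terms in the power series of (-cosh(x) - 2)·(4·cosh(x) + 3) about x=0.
-139·x^6/720 - 43·x^4/24 - 19·x^2/2 - 21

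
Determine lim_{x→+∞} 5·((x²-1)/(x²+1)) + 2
Evaluate the dominant behaviour as x → +∞; each term tends to a finite value or vanishes.
Limit = 7.

Final answer: 7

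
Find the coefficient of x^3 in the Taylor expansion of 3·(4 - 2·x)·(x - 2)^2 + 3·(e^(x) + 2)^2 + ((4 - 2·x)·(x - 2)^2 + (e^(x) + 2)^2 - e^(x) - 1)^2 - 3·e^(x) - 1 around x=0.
Expand to order 3: 3·(4 - 2·x)·(x - 2)^2 + 3·(e^(x) + 2)^2 + ((4 - 2·x)·(x - 2)^2 + (e^(x) + 2)^2 - e^(x) - 1)^2 - 3·e^(x) - 1 = -3583·x^3/6 + 2241·x^2/2 - 931·x + 600 + O(x^4).
The coefficient of x^3 is -3583/6.

Final answer: -3583/6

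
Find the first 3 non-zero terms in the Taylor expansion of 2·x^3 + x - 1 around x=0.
2·x^3 + x - 1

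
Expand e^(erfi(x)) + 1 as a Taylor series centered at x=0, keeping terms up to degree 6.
x^6·(4/(45·π^3) + 8/(9·π^2) + 28/(45·π)) + x^5·(4/(15·π^(5/2)) + 1/(5·√(π)) + 4/(3·π^(3/2))) + x^4·(2/(3·π^2) + 4/(3·π)) + x^3·(4/(3·π^(3/2)) + 2/(3·√(π))) + 2·x^2/π + 2·x/√(π) + 2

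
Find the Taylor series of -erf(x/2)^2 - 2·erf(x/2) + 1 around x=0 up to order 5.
-x^5/(80·√(π)) + x^4/(6·π) + x^3/(6·√(π)) - x^2/π - 2·x/√(π) + 1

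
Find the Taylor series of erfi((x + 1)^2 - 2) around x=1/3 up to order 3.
-erfi(2/9) + 16·e^(4/81)·(x - 1/3)/(3·√(π)) - 94·e^(4/81)·(x - 1/3)^2/(81·√(π)) + 75584·e^(4/81)·(x - 1/3)^3/(6561·√(π))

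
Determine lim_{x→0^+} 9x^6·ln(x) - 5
The product is a 0·∞ indeterminate form at x → 0⁺.
Rewrite the product as 9·ln(x) / x^(-6) and apply L'Hôpital, or use the standard hierarchy x^(-6) ≫ |ln x| as x → 0⁺.
The indeterminate product → 0, so the limit = -5.

Final answer: -5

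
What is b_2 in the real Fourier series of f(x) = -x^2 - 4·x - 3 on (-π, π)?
b_2 = (1/π) ∫_{-π}^{π} f(x)·sin(2x) dx.
Evaluate the integral (use parity and integration by parts as needed): b_2 = 4.

Final answer: 4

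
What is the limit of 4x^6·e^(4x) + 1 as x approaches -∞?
The product is a 0·∞ indeterminate form at x → -∞.
Rewrite the product as 4x^6 / e^(-4x) (an ∞/∞ form) and apply L'Hôpital, or use the standard hierarchy e^(4|x|) ≫ |x^6| as x → -∞.
The indeterminate product → 0, so the limit = 1.

Final answer: 1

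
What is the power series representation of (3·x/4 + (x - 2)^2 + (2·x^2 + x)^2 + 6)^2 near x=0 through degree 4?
58·x^4 + 67·x^3 + 809·x^2/16 - 65·x + 100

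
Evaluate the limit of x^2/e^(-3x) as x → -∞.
This is an ∞/∞ indeterminate form as x → -∞.
Compare growth rates of the dominant terms (exponentials ≫ polynomials ≫ logarithms), or apply L'Hôpital's rule; the quotient → 0.
Limit = 0.

Final answer: 0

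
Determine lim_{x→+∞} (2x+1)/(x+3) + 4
Evaluate the dominant behaviour as x → +∞; each term tends to a finite value or vanishes.
Limit = 6.

Final answer: 6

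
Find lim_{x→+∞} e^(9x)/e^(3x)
This is an ∞/∞ indeterminate form as x → +∞.
Rewrite e^(9x)/e^(3x) = e^((9−3)x) = e^(6x); the exponent coefficient is 6 > 0 so e^(6x) → ∞.
Limit = ∞.

Final answer: ∞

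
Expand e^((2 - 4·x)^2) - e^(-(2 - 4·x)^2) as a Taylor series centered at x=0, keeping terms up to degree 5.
x^5·(-108544·e^(4)/5 + 2048·e^(-4)/15) + x^4·(-2432·e^(-4)/3 + 14720·e^(4)/3) + x^3·(-2816·e^(4)/3 - 1280·e^(-4)/3) + x^2·(-112·e^(-4) + 144·e^(4)) + x·(-16·e^(4) - 16·e^(-4)) - e^(-4) + e^(4)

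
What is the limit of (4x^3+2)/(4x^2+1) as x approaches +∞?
This is an ∞/∞ indeterminate form as x → +∞.
Divide numerator and denominator by x^3 and let the lower-order terms vanish; the numerator's degree 3 exceeds the denominator's degree 2, so the quotient diverges.
Limit = ∞.

Final answer: ∞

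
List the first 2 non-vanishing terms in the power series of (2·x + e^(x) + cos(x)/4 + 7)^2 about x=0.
99·x/2 + 1089/16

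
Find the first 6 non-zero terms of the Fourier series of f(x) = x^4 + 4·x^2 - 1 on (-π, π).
(32 - 8·π^2)·cos(x) + (1 + 2·π^2)·cos(2·x) + (-8·π^2/9 - 32/27)·cos(3·x) + (13/16 + π^2/2)·cos(4·x) + (-8·π^2/25 - 352/625)·cos(5·x) - 1 + 4·π^2/3 + π^4/5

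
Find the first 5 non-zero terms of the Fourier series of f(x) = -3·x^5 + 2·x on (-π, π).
(-716 - 6·π^4 + 120·π^2)·sin(x) + (-15·π^2 + 41/2 + 3·π^4)·sin(2·x) + (-2·π^4 - 44/27 + 40·π^2/9)·sin(3·x) + (-15·π^2/8 - 19/64 + 3·π^4/2)·sin(4·x) + (-6·π^4/5 + 356/625 + 24·π^2/25)·sin(5·x)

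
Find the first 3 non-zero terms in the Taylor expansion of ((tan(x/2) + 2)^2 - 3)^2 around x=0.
9·x^2/2 + 4·x + 1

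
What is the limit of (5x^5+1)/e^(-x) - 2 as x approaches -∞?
The quotient is an ∞/∞ indeterminate form as x → -∞.
Compare growth rates of the dominant terms (exponentials ≫ polynomials ≫ logarithms), or apply L'Hôpital's rule; the quotient → 0.
Adding the constant: 0 - 2 = -2. Limit = -2.

Final answer: -2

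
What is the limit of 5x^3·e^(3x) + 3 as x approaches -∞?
The product is a 0·∞ indeterminate form at x → -∞.
Rewrite the product as 5x^3 / e^(-3x) (an ∞/∞ form) and apply L'Hôpital, or use the standard hierarchy e^(3|x|) ≫ |x^3| as x → -∞.
The indeterminate product → 0, so the limit = 3.

Final answer: 3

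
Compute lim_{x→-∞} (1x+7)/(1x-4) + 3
Evaluate the dominant behaviour as x → -∞; each term tends to a finite value or vanishes.
Limit = 4.

Final answer: 4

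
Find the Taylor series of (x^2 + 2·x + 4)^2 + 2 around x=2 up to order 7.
146 + 144·(x - 2) + 60·(x - 2)^2 + 12·(x - 2)^3 + (x - 2)^4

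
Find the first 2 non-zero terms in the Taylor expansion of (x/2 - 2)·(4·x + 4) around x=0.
-6·x - 8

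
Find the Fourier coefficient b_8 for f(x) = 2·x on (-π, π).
b_8 = (1/π) ∫_{-π}^{π} f(x)·sin(8x) dx.
Evaluate the integral (use parity and integration by parts as needed): b_8 = -1/2.

Final answer: -1/2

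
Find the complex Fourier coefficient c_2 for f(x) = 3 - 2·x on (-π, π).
Compute the real Fourier coefficients first: a_2 = 0, b_2 = 2.
Then c_2 = (a_2 − i·b_2)/2 = -i.

Final answer: -i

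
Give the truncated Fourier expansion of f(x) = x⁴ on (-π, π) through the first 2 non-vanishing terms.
(48 - 8·π^2)·cos(x) + π^4/5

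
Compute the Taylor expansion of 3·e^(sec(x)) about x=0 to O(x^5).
e·x^4 + 3·e·x^2/2 + 3·e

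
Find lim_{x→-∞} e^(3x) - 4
Evaluate the dominant behaviour as x → -∞; each term tends to a finite value or vanishes.
Limit = -4.

Final answer: -4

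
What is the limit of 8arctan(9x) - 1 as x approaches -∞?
Evaluate the dominant behaviour as x → -∞; each term tends to a finite value or vanishes.
Limit = -4·π - 1.

Final answer: -4·π - 1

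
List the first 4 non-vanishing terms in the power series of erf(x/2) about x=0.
-x^7/(2688·√(π)) + x^5/(160·√(π)) - x^3/(12·√(π)) + x/√(π)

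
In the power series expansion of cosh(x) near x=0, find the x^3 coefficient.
Expand to order 3: cosh(x) = x^2/2 + 1 + O(x^4).
The coefficient of x^3 is 0.

Final answer: 0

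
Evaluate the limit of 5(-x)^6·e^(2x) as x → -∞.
This is a 0·∞ indeterminate form at x → -∞.
Rewrite the product as 5(-x)^6 / e^(-2x) (an ∞/∞ form) and apply L'Hôpital, or use the standard hierarchy e^(2|x|) ≫ |(-x)^6| as x → -∞.
The indeterminate product → 0, so the limit = 0.

Final answer: 0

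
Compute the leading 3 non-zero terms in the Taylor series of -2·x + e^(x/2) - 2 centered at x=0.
x^2/8 - 3·x/2 - 1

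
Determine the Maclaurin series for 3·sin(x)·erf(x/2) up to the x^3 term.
3·x^2/√(π)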